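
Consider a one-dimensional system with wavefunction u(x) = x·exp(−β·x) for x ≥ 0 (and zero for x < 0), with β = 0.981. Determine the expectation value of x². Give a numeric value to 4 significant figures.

3.117

⟨x²⟩ = ∫ x²·|u|² dx / ∫|u|² dx (integrals over the domain).
Every integrand reduces to terms xʲ·e^(−2βx) on [0, ∞); use ∫₀^∞ xʲ·e^(−2βx) dx = j!/(2β)^(j+1).
State is unnormalized: ∫|u|² dx = 0.26481, and ∫u*·x²·u dx = 0.82550, so ⟨x²⟩ = 0.82550 / 0.26481.
⟨x²⟩ = 3.1173.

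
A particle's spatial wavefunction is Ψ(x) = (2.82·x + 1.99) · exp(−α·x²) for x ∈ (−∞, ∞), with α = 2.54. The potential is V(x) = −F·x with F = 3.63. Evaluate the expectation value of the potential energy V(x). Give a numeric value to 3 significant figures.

-0.845

⟨V⟩ = ∫ V(x)·|Ψ|² dx / ∫|Ψ|² dx.
Expand each integrand as polynomial × e^(−2αx²) and use ∫x^(2j)·e^(−2αx²) dx = (2j−1)!!/(4α)^j · √(π/(2α)), odd powers → 0; here √(π/(2α)) = 0.78640.
State is unnormalized: ∫|Ψ|² dx = 3.7297, and ∫Ψ*·V(x)·Ψ dx = -3.1535, so ⟨V⟩ = -3.1535 / 3.7297.
⟨V⟩ = -0.84549.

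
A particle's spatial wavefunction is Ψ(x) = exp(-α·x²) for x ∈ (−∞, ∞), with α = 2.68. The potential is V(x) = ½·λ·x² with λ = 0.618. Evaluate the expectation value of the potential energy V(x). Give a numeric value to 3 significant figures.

⟨V⟩ = ∫ V(x)·|Ψ|² dx / ∫|Ψ|² dx.
Gaussian moments: ∫x^(2j)·e^(−2αx²) dx = (2j−1)!!/(4α)^j · √(π/(2α)), odd powers integrate to 0; here √(π/(2α)) = 0.76558.
State is unnormalized: ∫|Ψ|² dx = 0.76558, and ∫Ψ*·V(x)·Ψ dx = 0.022068, so ⟨V⟩ = 0.022068 / 0.76558.
⟨V⟩ = 0.028825.

0.0288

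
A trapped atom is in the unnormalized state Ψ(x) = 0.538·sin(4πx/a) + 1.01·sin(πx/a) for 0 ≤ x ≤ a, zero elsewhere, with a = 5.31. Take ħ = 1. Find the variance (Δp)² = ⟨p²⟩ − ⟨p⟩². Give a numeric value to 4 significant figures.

Compute ⟨p⟩ and ⟨p²⟩ separately; (Δp)² = ⟨p²⟩ − ⟨p⟩².
d²/dx² sin(jπx/a) = −(jπ/a)²·sin(jπx/a); on 0 ≤ x ≤ a, ∫sin²(jπx/a) dx = a/2 and ∫sin(jπx/a)·sin(lπx/a) dx = 0 for j ≠ l, so only diagonal terms survive in ∫|Ψ|² and ∫Ψ·Ψ″; ∫Ψ·Ψ′ dx = [Ψ²/2] between the walls = 0.
Normalization: ∫|Ψ|² dx = 3.4768.
⟨p⟩ = 0.0000 and ⟨p²⟩ = 1.5105.
(Δp)² = 1.5105 − (0.0000)² = 1.5105.

1.511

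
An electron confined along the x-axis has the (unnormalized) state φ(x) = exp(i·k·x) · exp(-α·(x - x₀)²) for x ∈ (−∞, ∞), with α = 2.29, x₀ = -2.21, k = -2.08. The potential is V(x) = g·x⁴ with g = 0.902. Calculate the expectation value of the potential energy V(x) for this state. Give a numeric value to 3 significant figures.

24.4

⟨V⟩ = ∫ V(x)·|φ|² dx / ∫|φ|² dx.
Gaussian moments (u = x − x₀): ∫u^(2j)·e^(−2αu²) du = (2j−1)!!/(4α)^j · √(π/(2α)), odd powers integrate to 0; here √(π/(2α)) = 0.82821.
State is unnormalized: ∫|φ|² dx = 0.82821, and ∫φ*·V(x)·φ dx = 20.237, so ⟨V⟩ = 20.237 / 0.82821.
⟨V⟩ = 24.435.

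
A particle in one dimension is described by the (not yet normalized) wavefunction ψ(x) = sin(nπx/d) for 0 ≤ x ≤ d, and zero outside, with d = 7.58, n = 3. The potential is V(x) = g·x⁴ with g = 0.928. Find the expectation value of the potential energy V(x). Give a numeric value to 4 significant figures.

578.8

⟨V⟩ = ∫ V(x)·|ψ|² dx / ∫|ψ|² dx.
With sin²θ = (1 − cos2θ)/2 on 0 ≤ x ≤ d: ∫sin²(nπx/d) dx = d/2, ∫x·sin²(nπx/d) dx = d²/4, ∫x²·sin²(nπx/d) dx = d³·(1/6 − 1/(4n²π²)); higher powers xᵏ the same way, integrating xᵏ·cos(2nπx/d) by parts.
State is unnormalized: ∫|ψ|² dx = 3.7900, and ∫ψ*·V(x)·ψ dx = 2193.7, so ⟨V⟩ = 2193.7 / 3.7900.
⟨V⟩ = 578.80.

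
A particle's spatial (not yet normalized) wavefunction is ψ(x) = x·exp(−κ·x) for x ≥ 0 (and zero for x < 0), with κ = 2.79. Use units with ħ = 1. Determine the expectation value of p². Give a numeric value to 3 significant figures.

7.78

p² ψ = −ħ² d²ψ/dx²; ⟨p²⟩ = −ħ² ∫ ψ*·ψ'' dx / ∫|ψ|² dx.
Differentiate x·exp(−κ·x) with the product rule; every integrand then reduces to terms xʲ·e^(−2κx) on [0, ∞), with ∫₀^∞ xʲ·e^(−2κx) dx = j!/(2κ)^(j+1).
State is unnormalized: ∫|ψ|² dx = 0.011511, and ∫ψ*·(−ħ² ψ'') dx = 0.089606, so ⟨p²⟩ = 0.089606 / 0.011511.
⟨p²⟩ = 7.7841.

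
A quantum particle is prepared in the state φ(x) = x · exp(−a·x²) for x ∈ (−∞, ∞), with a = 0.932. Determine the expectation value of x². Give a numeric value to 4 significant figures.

0.8047

⟨x²⟩ = ∫ x²·|φ|² dx / ∫|φ|² dx (integrals over the domain).
Expand each integrand as polynomial × e^(−2ax²) and use ∫x^(2j)·e^(−2ax²) dx = (2j−1)!!/(4a)^j · √(π/(2a)), odd powers → 0; here √(π/(2a)) = 1.2982.
State is unnormalized: ∫|φ|² dx = 0.34824, and ∫φ*·x²·φ dx = 0.28023, so ⟨x²⟩ = 0.28023 / 0.34824.
⟨x²⟩ = 0.80472.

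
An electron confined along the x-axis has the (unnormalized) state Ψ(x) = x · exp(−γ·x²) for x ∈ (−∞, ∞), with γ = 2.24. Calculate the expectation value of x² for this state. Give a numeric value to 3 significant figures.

⟨x²⟩ = ∫ x²·|Ψ|² dx / ∫|Ψ|² dx (integrals over the domain).
Expand each integrand as polynomial × e^(−2γx²) and use ∫x^(2j)·e^(−2γx²) dx = (2j−1)!!/(4γ)^j · √(π/(2γ)), odd powers → 0; here √(π/(2γ)) = 0.83741.
State is unnormalized: ∫|Ψ|² dx = 0.093460, and ∫Ψ*·x²·Ψ dx = 0.031293, so ⟨x²⟩ = 0.031293 / 0.093460.
⟨x²⟩ = 0.33482.

0.335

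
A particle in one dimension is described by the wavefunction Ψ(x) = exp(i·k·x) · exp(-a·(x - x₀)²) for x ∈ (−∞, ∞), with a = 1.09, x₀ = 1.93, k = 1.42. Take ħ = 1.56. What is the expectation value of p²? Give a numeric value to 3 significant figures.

p² Ψ = −ħ² d²Ψ/dx²; ⟨p²⟩ = −ħ² ∫ Ψ*·Ψ'' dx / ∫|Ψ|² dx.
Gaussian moments (u = x − x₀): ∫u^(2j)·e^(−2au²) du = (2j−1)!!/(4a)^j · √(π/(2a)), odd powers integrate to 0; here √(π/(2a)) = 1.2005. Derivatives: Ψ′ = (ik − 2au)·Ψ, Ψ″ = ((ik − 2au)² − 2a)·Ψ; the odd-in-u pieces drop out.
State is unnormalized: ∫|Ψ|² dx = 1.2005, and ∫Ψ*·(−ħ² Ψ'') dx = 9.0751, so ⟨p²⟩ = 9.0751 / 1.2005.
⟨p²⟩ = 7.5597.

7.56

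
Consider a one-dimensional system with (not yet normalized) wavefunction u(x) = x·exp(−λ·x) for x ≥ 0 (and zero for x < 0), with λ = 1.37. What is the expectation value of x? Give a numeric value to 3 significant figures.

⟨x⟩ = ∫ x·|u|² dx / ∫|u|² dx (integrals over the domain).
Every integrand reduces to terms xʲ·e^(−2λx) on [0, ∞); use ∫₀^∞ xʲ·e^(−2λx) dx = j!/(2λ)^(j+1).
State is unnormalized: ∫|u|² dx = 0.097225, and ∫u*·x·u dx = 0.10645, so ⟨x⟩ = 0.10645 / 0.097225.
⟨x⟩ = 1.0949.

1.09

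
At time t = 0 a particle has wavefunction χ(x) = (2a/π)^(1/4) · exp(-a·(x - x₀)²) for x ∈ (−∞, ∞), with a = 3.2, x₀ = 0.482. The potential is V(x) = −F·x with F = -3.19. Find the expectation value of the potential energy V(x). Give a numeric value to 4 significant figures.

⟨V⟩ = ∫ V(x)·|χ|² dx.
Gaussian moments (u = x − x₀): ∫u^(2j)·e^(−2au²) du = (2j−1)!!/(4a)^j · √(π/(2a)), odd powers integrate to 0; here √(π/(2a)) = 0.70062.
⟨V⟩ = 1.5376.

1.538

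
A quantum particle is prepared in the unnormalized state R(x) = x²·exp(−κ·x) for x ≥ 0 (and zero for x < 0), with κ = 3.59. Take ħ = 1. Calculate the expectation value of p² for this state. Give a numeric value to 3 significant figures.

4.30

p² R = −ħ² d²R/dx²; ⟨p²⟩ = −ħ² ∫ R*·R'' dx / ∫|R|² dx.
Differentiate x²·exp(−κ·x) with the product rule; every integrand then reduces to terms xʲ·e^(−2κx) on [0, ∞), with ∫₀^∞ xʲ·e^(−2κx) dx = j!/(2κ)^(j+1).
State is unnormalized: ∫|R|² dx = 0.0012577, and ∫R*·(−ħ² R'') dx = 0.0054033, so ⟨p²⟩ = 0.0054033 / 0.0012577.
⟨p²⟩ = 4.2960.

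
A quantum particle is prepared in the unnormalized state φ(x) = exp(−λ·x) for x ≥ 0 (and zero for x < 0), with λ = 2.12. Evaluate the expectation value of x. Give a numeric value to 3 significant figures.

0.236

⟨x⟩ = ∫ x·|φ|² dx / ∫|φ|² dx (integrals over the domain).
Every integrand reduces to terms xʲ·e^(−2λx) on [0, ∞); use ∫₀^∞ xʲ·e^(−2λx) dx = j!/(2λ)^(j+1).
State is unnormalized: ∫|φ|² dx = 0.23585, and ∫φ*·x·φ dx = 0.055625, so ⟨x⟩ = 0.055625 / 0.23585.
⟨x⟩ = 0.23585.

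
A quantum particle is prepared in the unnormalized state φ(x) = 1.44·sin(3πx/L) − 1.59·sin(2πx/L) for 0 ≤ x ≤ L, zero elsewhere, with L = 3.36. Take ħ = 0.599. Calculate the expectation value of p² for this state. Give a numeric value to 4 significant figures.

1.961

p² φ = −ħ² d²φ/dx²; ⟨p²⟩ = −ħ² ∫ φ*·φ'' dx / ∫|φ|² dx.
d²/dx² sin(jπx/L) = −(jπ/L)²·sin(jπx/L); on 0 ≤ x ≤ L, ∫sin²(jπx/L) dx = L/2 and ∫sin(jπx/L)·sin(lπx/L) dx = 0 for j ≠ l, so only diagonal terms survive in ∫|φ|² and ∫φ·φ″; ∫φ·φ′ dx = [φ²/2] between the walls = 0.
State is unnormalized: ∫|φ|² dx = 7.7309, and ∫φ*·(−ħ² φ'') dx = 15.163, so ⟨p²⟩ = 15.163 / 7.7309.
⟨p²⟩ = 1.9614.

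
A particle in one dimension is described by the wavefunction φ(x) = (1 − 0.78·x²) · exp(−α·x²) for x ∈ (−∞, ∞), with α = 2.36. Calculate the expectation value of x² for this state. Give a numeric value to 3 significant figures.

⟨x²⟩ = ∫ x²·|φ|² dx / ∫|φ|² dx (integrals over the domain).
Expand each integrand as polynomial × e^(−2αx²) and use ∫x^(2j)·e^(−2αx²) dx = (2j−1)!!/(4α)^j · √(π/(2α)), odd powers → 0; here √(π/(2α)) = 0.81584.
State is unnormalized: ∫|φ|² dx = 0.69773, and ∫φ*·x²·φ dx = 0.052428, so ⟨x²⟩ = 0.052428 / 0.69773.
⟨x²⟩ = 0.075142.

0.0751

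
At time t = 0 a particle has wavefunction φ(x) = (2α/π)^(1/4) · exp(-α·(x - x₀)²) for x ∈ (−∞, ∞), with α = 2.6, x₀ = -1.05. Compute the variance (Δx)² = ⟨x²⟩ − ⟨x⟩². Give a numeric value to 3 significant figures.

Compute ⟨x⟩ and ⟨x²⟩ separately, then (Δx)² = ⟨x²⟩ − ⟨x⟩².
Gaussian moments (u = x − x₀): ∫u^(2j)·e^(−2αu²) du = (2j−1)!!/(4α)^j · √(π/(2α)), odd powers integrate to 0; here √(π/(2α)) = 0.77727.
⟨x⟩ = -1.0500 and ⟨x²⟩ = 1.1987.
(Δx)² = 1.1987 − (-1.0500)² = 0.096154.

0.0962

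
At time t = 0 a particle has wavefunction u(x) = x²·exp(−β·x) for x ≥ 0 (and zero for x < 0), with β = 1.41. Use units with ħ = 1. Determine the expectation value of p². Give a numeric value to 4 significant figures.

p² u = −ħ² d²u/dx²; ⟨p²⟩ = −ħ² ∫ u*·u'' dx / ∫|u|² dx.
Differentiate x²·exp(−β·x) with the product rule; every integrand then reduces to terms xʲ·e^(−2βx) on [0, ∞), with ∫₀^∞ xʲ·e^(−2βx) dx = j!/(2β)^(j+1).
State is unnormalized: ∫|u|² dx = 0.13458, and ∫u*·(−ħ² u'') dx = 0.089183, so ⟨p²⟩ = 0.089183 / 0.13458.
⟨p²⟩ = 0.66270.

0.6627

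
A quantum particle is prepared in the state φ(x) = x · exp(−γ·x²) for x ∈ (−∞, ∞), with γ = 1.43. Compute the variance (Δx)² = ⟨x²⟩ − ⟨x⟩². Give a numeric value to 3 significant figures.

0.524

Compute ⟨x⟩ and ⟨x²⟩ separately, then (Δx)² = ⟨x²⟩ − ⟨x⟩².
Expand each integrand as polynomial × e^(−2γx²) and use ∫x^(2j)·e^(−2γx²) dx = (2j−1)!!/(4γ)^j · √(π/(2γ)), odd powers → 0; here √(π/(2γ)) = 1.0481.
Normalization: ∫|φ|² dx = 0.18323.
⟨x⟩ = 0.0000 and ⟨x²⟩ = 0.52448.
(Δx)² = 0.52448 − (0.0000)² = 0.52448.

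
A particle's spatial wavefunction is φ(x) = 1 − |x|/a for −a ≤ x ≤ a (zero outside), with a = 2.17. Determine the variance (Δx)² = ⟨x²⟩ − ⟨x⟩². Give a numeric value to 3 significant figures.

0.471

Compute ⟨x⟩ and ⟨x²⟩ separately, then (Δx)² = ⟨x²⟩ − ⟨x⟩².
φ is even, so ∫ over [−a, a] = 2∫₀ᵃ with φ = 1 − x/a there: ∫₀ᵃ (1 − x/a)² dx = a/3, ∫₀ᵃ x²(1 − x/a)² dx = a³/30, ∫₀ᵃ x⁴(1 − x/a)² dx = a⁵/105.
Normalization: ∫|φ|² dx = 1.4467.
⟨x⟩ = 0.0000 and ⟨x²⟩ = 0.47089.
(Δx)² = 0.47089 − (0.0000)² = 0.47089.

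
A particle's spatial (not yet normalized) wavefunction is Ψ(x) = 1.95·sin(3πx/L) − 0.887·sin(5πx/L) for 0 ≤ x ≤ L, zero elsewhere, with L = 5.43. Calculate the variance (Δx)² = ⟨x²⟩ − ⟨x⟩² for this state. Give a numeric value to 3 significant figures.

Compute ⟨x⟩ and ⟨x²⟩ separately, then (Δx)² = ⟨x²⟩ − ⟨x⟩².
On 0 ≤ x ≤ L (j ≠ l): ∫sin²(jπx/L) dx = L/2, ∫sin(jπx/L)·sin(lπx/L) dx = 0; diagonal moments ∫x·sin²(jπx/L) dx = L²/4, ∫x²·sin²(jπx/L) dx = L³·(1/6 − 1/(4j²π²)); cross terms ∫x·sin(jπx/L)·sin(lπx/L) dx = 0 for j + l even and −4jlL²/(π²(j² − l²)²) for j + l odd, ∫x²·sin(jπx/L)·sin(lπx/L) dx = (−1)^(j+l)·4jlL³/(π²(j² − l²)²); higher powers the same way via product-to-sum and parts.
Normalization: ∫|Ψ|² dx = 12.460.
⟨x⟩ = 2.7150 and ⟨x²⟩ = 8.6250.
(Δx)² = 8.6250 − (2.7150)² = 1.2537.

1.25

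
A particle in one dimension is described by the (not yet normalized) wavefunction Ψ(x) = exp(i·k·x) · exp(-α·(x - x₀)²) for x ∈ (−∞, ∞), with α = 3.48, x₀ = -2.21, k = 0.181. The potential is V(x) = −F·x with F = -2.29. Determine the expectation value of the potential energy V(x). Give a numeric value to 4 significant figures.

⟨V⟩ = ∫ V(x)·|Ψ|² dx / ∫|Ψ|² dx.
Gaussian moments (u = x − x₀): ∫u^(2j)·e^(−2αu²) du = (2j−1)!!/(4α)^j · √(π/(2α)), odd powers integrate to 0; here √(π/(2α)) = 0.67185.
State is unnormalized: ∫|Ψ|² dx = 0.67185, and ∫Ψ*·V(x)·Ψ dx = -3.4001, so ⟨V⟩ = -3.4001 / 0.67185.
⟨V⟩ = -5.0609.

-5.061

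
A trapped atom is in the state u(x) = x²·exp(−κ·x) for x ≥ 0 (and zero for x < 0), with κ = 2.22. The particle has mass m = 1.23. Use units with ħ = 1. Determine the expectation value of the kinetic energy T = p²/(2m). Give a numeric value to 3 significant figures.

T = −(ħ²/2m) d²/dx², so ⟨T⟩ = −(ħ²/2m) ∫ u*·u'' dx / ∫|u|² dx; with m = 1.23.
Differentiate x²·exp(−κ·x) with the product rule; every integrand then reduces to terms xʲ·e^(−2κx) on [0, ∞), with ∫₀^∞ xʲ·e^(−2κx) dx = j!/(2κ)^(j+1).
State is unnormalized: ∫|u|² dx = 0.013909, and ∫u*·(−ħ²/2m · u'') dx = 0.0092885, so ⟨T⟩ = 0.0092885 / 0.013909.
⟨T⟩ = 0.66780.

0.668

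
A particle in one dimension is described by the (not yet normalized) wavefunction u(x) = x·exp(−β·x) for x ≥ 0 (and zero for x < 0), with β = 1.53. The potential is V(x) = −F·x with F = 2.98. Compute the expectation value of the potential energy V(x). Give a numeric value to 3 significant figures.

-2.92

⟨V⟩ = ∫ V(x)·|u|² dx / ∫|u|² dx.
Every integrand reduces to terms xʲ·e^(−2βx) on [0, ∞); use ∫₀^∞ xʲ·e^(−2βx) dx = j!/(2β)^(j+1).
State is unnormalized: ∫|u|² dx = 0.069802, and ∫u*·V(x)·u dx = -0.20393, so ⟨V⟩ = -0.20393 / 0.069802.
⟨V⟩ = -2.9216.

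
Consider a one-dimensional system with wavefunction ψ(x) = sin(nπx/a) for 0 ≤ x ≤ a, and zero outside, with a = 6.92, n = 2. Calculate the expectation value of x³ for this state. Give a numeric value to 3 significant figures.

76.5

⟨x³⟩ = ∫ x³·|ψ|² dx / ∫|ψ|² dx (integrals over the domain).
With sin²θ = (1 − cos2θ)/2 on 0 ≤ x ≤ a: ∫sin²(nπx/a) dx = a/2, ∫x·sin²(nπx/a) dx = a²/4, ∫x²·sin²(nπx/a) dx = a³·(1/6 − 1/(4n²π²)); higher powers xᵏ the same way, integrating xᵏ·cos(2nπx/a) by parts.
State is unnormalized: ∫|ψ|² dx = 3.4600, and ∫ψ*·x³·ψ dx = 264.86, so ⟨x³⟩ = 264.86 / 3.4600.
⟨x³⟩ = 76.548.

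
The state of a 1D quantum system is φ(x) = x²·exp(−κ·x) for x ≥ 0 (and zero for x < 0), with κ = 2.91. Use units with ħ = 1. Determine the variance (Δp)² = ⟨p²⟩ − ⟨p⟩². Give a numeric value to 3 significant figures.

Compute ⟨p⟩ and ⟨p²⟩ separately; (Δp)² = ⟨p²⟩ − ⟨p⟩².
Differentiate x²·exp(−κ·x) with the product rule; every integrand then reduces to terms xʲ·e^(−2κx) on [0, ∞), with ∫₀^∞ xʲ·e^(−2κx) dx = j!/(2κ)^(j+1).
Normalization: ∫|φ|² dx = 0.0035942.
⟨p⟩ = 0.0000 and ⟨p²⟩ = 2.8227.
(Δp)² = 2.8227 − (0.0000)² = 2.8227.

2.82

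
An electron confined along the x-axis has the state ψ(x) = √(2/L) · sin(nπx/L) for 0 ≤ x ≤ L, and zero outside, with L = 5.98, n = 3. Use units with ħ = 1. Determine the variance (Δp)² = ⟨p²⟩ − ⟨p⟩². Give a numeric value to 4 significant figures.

2.484

Compute ⟨p⟩ and ⟨p²⟩ separately; (Δp)² = ⟨p²⟩ − ⟨p⟩².
d/dx sin(nπx/L) = (nπ/L)·cos(nπx/L) and d²/dx² sin(nπx/L) = −(nπ/L)²·sin(nπx/L); on 0 ≤ x ≤ L, ∫sin²(nπx/L) dx = L/2 and ∫sin(nπx/L)·cos(nπx/L) dx = 0.
⟨p⟩ = 0.0000 and ⟨p²⟩ = 2.4839.
(Δp)² = 2.4839 − (0.0000)² = 2.4839.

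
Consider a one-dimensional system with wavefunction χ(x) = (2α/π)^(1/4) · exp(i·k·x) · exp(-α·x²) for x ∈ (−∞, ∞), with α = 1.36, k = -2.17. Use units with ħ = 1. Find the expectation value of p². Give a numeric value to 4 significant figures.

6.069

p² χ = −ħ² d²χ/dx²; ⟨p²⟩ = −ħ² ∫ χ*·χ'' dx.
Gaussian moments: ∫x^(2j)·e^(−2αx²) dx = (2j−1)!!/(4α)^j · √(π/(2α)), odd powers integrate to 0; here √(π/(2α)) = 1.0747. Derivatives: χ′ = (ik − 2αx)·χ, χ″ = ((ik − 2αx)² − 2α)·χ; the odd-in-x pieces drop out.
⟨p²⟩ = 6.0689.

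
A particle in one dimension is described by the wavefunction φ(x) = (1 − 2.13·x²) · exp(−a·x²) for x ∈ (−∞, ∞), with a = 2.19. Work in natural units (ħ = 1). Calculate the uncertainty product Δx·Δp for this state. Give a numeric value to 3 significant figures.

Δx = √(⟨x²⟩−⟨x⟩²), Δp = √(⟨p²⟩−⟨p⟩²).
Expand each integrand as polynomial × e^(−2ax²) and use ∫x^(2j)·e^(−2ax²) dx = (2j−1)!!/(4a)^j · √(π/(2a)), odd powers → 0; here √(π/(2a)) = 0.84691. Differentiate with the product rule, d/dx e^(−ax²) = −2ax·e^(−ax²).
Normalization: ∫|φ|² dx = 0.58527.
⟨x⟩ = 0.0000, ⟨x²⟩ = 0.070689 ⇒ Δx = 0.26587.
⟨p⟩ = 0.0000, ⟨p²⟩ = 6.0216 ⇒ Δp = 2.4539.
Δx·Δp = 0.65243.

0.652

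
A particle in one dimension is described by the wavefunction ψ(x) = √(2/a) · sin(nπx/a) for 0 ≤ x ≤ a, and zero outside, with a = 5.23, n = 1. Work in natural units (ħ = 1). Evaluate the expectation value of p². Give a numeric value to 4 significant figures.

0.3608

p² ψ = −ħ² d²ψ/dx²; ⟨p²⟩ = −ħ² ∫ ψ*·ψ'' dx.
d/dx sin(nπx/a) = (nπ/a)·cos(nπx/a) and d²/dx² sin(nπx/a) = −(nπ/a)²·sin(nπx/a); on 0 ≤ x ≤ a, ∫sin²(nπx/a) dx = a/2 and ∫sin(nπx/a)·cos(nπx/a) dx = 0.
⟨p²⟩ = 0.36082.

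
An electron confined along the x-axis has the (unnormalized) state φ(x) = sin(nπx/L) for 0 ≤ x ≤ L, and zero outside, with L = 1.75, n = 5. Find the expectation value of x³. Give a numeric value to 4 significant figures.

⟨x³⟩ = ∫ x³·|φ|² dx / ∫|φ|² dx (integrals over the domain).
With sin²θ = (1 − cos2θ)/2 on 0 ≤ x ≤ L: ∫sin²(nπx/L) dx = L/2, ∫x·sin²(nπx/L) dx = L²/4, ∫x²·sin²(nπx/L) dx = L³·(1/6 − 1/(4n²π²)); higher powers xᵏ the same way, integrating xᵏ·cos(2nπx/L) by parts.
State is unnormalized: ∫|φ|² dx = 0.87500, and ∫φ*·x³·φ dx = 1.1581, so ⟨x³⟩ = 1.1581 / 0.87500.
⟨x³⟩ = 1.3236.

1.324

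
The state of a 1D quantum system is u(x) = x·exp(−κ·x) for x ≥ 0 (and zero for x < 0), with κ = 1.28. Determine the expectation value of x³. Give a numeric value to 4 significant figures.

⟨x³⟩ = ∫ x³·|u|² dx / ∫|u|² dx (integrals over the domain).
Every integrand reduces to terms xʲ·e^(−2κx) on [0, ∞); use ∫₀^∞ xʲ·e^(−2κx) dx = j!/(2κ)^(j+1).
State is unnormalized: ∫|u|² dx = 0.11921, and ∫u*·x³·u dx = 0.42633, so ⟨x³⟩ = 0.42633 / 0.11921.
⟨x³⟩ = 3.5763.

3.576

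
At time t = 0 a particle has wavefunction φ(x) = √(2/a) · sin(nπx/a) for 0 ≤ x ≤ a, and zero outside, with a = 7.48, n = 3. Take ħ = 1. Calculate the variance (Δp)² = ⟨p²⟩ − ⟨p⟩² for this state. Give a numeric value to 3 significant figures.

1.59

Compute ⟨p⟩ and ⟨p²⟩ separately; (Δp)² = ⟨p²⟩ − ⟨p⟩².
d/dx sin(nπx/a) = (nπ/a)·cos(nπx/a) and d²/dx² sin(nπx/a) = −(nπ/a)²·sin(nπx/a); on 0 ≤ x ≤ a, ∫sin²(nπx/a) dx = a/2 and ∫sin(nπx/a)·cos(nπx/a) dx = 0.
⟨p⟩ = 0.0000 and ⟨p²⟩ = 1.5876.
(Δp)² = 1.5876 − (0.0000)² = 1.5876.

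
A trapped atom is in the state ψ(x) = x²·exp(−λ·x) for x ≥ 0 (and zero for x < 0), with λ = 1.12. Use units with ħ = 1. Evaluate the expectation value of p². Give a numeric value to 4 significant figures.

0.4181

p² ψ = −ħ² d²ψ/dx²; ⟨p²⟩ = −ħ² ∫ ψ*·ψ'' dx / ∫|ψ|² dx.
Differentiate x²·exp(−λ·x) with the product rule; every integrand then reduces to terms xʲ·e^(−2λx) on [0, ∞), with ∫₀^∞ xʲ·e^(−2λx) dx = j!/(2λ)^(j+1).
State is unnormalized: ∫|ψ|² dx = 0.42557, and ∫ψ*·(−ħ² ψ'') dx = 0.17795, so ⟨p²⟩ = 0.17795 / 0.42557.
⟨p²⟩ = 0.41813.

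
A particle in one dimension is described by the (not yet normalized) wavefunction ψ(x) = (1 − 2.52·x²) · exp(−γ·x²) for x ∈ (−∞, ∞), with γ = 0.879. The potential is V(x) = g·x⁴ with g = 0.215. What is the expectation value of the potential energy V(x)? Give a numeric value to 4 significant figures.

⟨V⟩ = ∫ V(x)·|ψ|² dx / ∫|ψ|² dx.
Expand each integrand as polynomial × e^(−2γx²) and use ∫x^(2j)·e^(−2γx²) dx = (2j−1)!!/(4γ)^j · √(π/(2γ)), odd powers → 0; here √(π/(2γ)) = 1.3368.
State is unnormalized: ∫|ψ|² dx = 1.4807, and ∫ψ*·V(x)·ψ dx = 0.82386, so ⟨V⟩ = 0.82386 / 1.4807.
⟨V⟩ = 0.55640.

0.5564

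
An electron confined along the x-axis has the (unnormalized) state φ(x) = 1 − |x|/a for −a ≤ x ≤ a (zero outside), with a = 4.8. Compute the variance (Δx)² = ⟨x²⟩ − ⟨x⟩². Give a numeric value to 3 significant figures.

Compute ⟨x⟩ and ⟨x²⟩ separately, then (Δx)² = ⟨x²⟩ − ⟨x⟩².
φ is even, so ∫ over [−a, a] = 2∫₀ᵃ with φ = 1 − x/a there: ∫₀ᵃ (1 − x/a)² dx = a/3, ∫₀ᵃ x²(1 − x/a)² dx = a³/30, ∫₀ᵃ x⁴(1 − x/a)² dx = a⁵/105.
Normalization: ∫|φ|² dx = 3.2000.
⟨x⟩ = 0.0000 and ⟨x²⟩ = 2.3040.
(Δx)² = 2.3040 − (0.0000)² = 2.3040.

2.30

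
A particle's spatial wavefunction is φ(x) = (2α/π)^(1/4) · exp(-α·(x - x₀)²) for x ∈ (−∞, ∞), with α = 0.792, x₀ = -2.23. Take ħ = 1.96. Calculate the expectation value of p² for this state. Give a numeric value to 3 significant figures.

3.04

p² φ = −ħ² d²φ/dx²; ⟨p²⟩ = −ħ² ∫ φ*·φ'' dx.
Gaussian moments (u = x − x₀): ∫u^(2j)·e^(−2αu²) du = (2j−1)!!/(4α)^j · √(π/(2α)), odd powers integrate to 0; here √(π/(2α)) = 1.4083. Derivatives: d/dx e^(−αu²) = −2αu·e^(−αu²), d²/dx² e^(−αu²) = (4α²u² − 2α)·e^(−αu²).
⟨p²⟩ = 3.0425.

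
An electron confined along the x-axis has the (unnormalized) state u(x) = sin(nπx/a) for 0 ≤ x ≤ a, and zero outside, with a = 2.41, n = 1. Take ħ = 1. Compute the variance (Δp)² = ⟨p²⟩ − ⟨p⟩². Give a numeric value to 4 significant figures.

Compute ⟨p⟩ and ⟨p²⟩ separately; (Δp)² = ⟨p²⟩ − ⟨p⟩².
d/dx sin(nπx/a) = (nπ/a)·cos(nπx/a) and d²/dx² sin(nπx/a) = −(nπ/a)²·sin(nπx/a); on 0 ≤ x ≤ a, ∫sin²(nπx/a) dx = a/2 and ∫sin(nπx/a)·cos(nπx/a) dx = 0.
Normalization: ∫|u|² dx = 1.2050.
⟨p⟩ = 0.0000 and ⟨p²⟩ = 1.6993.
(Δp)² = 1.6993 − (0.0000)² = 1.6993.

1.699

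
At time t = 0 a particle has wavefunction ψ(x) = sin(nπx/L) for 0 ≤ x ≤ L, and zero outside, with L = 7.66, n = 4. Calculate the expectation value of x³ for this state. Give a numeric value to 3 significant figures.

⟨x³⟩ = ∫ x³·|ψ|² dx / ∫|ψ|² dx (integrals over the domain).
With sin²θ = (1 − cos2θ)/2 on 0 ≤ x ≤ L: ∫sin²(nπx/L) dx = L/2, ∫x·sin²(nπx/L) dx = L²/4, ∫x²·sin²(nπx/L) dx = L³·(1/6 − 1/(4n²π²)); higher powers xᵏ the same way, integrating xᵏ·cos(2nπx/L) by parts.
State is unnormalized: ∫|ψ|² dx = 3.8300, and ∫ψ*·x³·ψ dx = 422.18, so ⟨x³⟩ = 422.18 / 3.8300.
⟨x³⟩ = 110.23.

110.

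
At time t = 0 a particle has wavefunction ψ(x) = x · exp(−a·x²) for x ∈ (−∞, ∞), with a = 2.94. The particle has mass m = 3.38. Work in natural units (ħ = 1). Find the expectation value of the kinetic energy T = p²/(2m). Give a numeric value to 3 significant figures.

1.30

T = −(ħ²/2m) d²/dx², so ⟨T⟩ = −(ħ²/2m) ∫ ψ*·ψ'' dx / ∫|ψ|² dx; with m = 3.38.
Expand each integrand as polynomial × e^(−2ax²) and use ∫x^(2j)·e^(−2ax²) dx = (2j−1)!!/(4a)^j · √(π/(2a)), odd powers → 0; here √(π/(2a)) = 0.73095. Differentiate with the product rule, d/dx e^(−ax²) = −2ax·e^(−ax²).
State is unnormalized: ∫|ψ|² dx = 0.062155, and ∫ψ*·(−ħ²/2m · ψ'') dx = 0.081096, so ⟨T⟩ = 0.081096 / 0.062155.
⟨T⟩ = 1.3047.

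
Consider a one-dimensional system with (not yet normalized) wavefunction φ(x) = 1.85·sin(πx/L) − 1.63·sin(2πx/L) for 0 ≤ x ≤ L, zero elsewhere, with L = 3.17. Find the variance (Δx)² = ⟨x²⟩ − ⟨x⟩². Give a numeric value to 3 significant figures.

Compute ⟨x⟩ and ⟨x²⟩ separately, then (Δx)² = ⟨x²⟩ − ⟨x⟩².
On 0 ≤ x ≤ L (j ≠ l): ∫sin²(jπx/L) dx = L/2, ∫sin(jπx/L)·sin(lπx/L) dx = 0; diagonal moments ∫x·sin²(jπx/L) dx = L²/4, ∫x²·sin²(jπx/L) dx = L³·(1/6 − 1/(4j²π²)); cross terms ∫x·sin(jπx/L)·sin(lπx/L) dx = 0 for j + l even and −4jlL²/(π²(j² − l²)²) for j + l odd, ∫x²·sin(jπx/L)·sin(lπx/L) dx = (−1)^(j+l)·4jlL³/(π²(j² − l²)²); higher powers the same way via product-to-sum and parts.
Normalization: ∫|φ|² dx = 9.6358.
⟨x⟩ = 2.1515 and ⟨x²⟩ = 4.8031.
(Δx)² = 4.8031 − (2.1515)² = 0.17432.

0.174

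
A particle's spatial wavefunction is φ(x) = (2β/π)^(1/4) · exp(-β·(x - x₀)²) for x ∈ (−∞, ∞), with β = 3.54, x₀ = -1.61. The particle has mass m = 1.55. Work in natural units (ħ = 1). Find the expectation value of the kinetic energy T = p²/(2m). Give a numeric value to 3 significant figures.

T = −(ħ²/2m) d²/dx², so ⟨T⟩ = −(ħ²/2m) ∫ φ*·φ'' dx; with m = 1.55.
Gaussian moments (u = x − x₀): ∫u^(2j)·e^(−2βu²) du = (2j−1)!!/(4β)^j · √(π/(2β)), odd powers integrate to 0; here √(π/(2β)) = 0.66613. Derivatives: d/dx e^(−βu²) = −2βu·e^(−βu²), d²/dx² e^(−βu²) = (4β²u² − 2β)·e^(−βu²).
⟨T⟩ = 1.1419.

1.14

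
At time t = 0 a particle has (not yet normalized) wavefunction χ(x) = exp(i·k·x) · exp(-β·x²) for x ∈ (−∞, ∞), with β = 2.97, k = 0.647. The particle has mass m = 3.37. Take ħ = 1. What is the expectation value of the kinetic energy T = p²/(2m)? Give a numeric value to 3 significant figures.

T = −(ħ²/2m) d²/dx², so ⟨T⟩ = −(ħ²/2m) ∫ χ*·χ'' dx / ∫|χ|² dx; with m = 3.37.
Gaussian moments: ∫x^(2j)·e^(−2βx²) dx = (2j−1)!!/(4β)^j · √(π/(2β)), odd powers integrate to 0; here √(π/(2β)) = 0.72725. Derivatives: χ′ = (ik − 2βx)·χ, χ″ = ((ik − 2βx)² − 2β)·χ; the odd-in-x pieces drop out.
State is unnormalized: ∫|χ|² dx = 0.72725, and ∫χ*·(−ħ²/2m · χ'') dx = 0.36563, so ⟨T⟩ = 0.36563 / 0.72725.
⟨T⟩ = 0.50276.

0.503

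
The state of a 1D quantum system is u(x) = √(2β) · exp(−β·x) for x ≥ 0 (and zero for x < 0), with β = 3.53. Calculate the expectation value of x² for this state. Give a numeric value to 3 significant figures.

0.0401

⟨x²⟩ = ∫ x²·|u|² dx (integrals over the domain).
Every integrand reduces to terms xʲ·e^(−2βx) on [0, ∞); use ∫₀^∞ xʲ·e^(−2βx) dx = j!/(2β)^(j+1).
⟨x²⟩ = 0.040126.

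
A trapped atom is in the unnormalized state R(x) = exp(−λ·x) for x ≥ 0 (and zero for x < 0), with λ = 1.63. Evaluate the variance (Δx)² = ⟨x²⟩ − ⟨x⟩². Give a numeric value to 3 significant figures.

0.0941

Compute ⟨x⟩ and ⟨x²⟩ separately, then (Δx)² = ⟨x²⟩ − ⟨x⟩².
Every integrand reduces to terms xʲ·e^(−2λx) on [0, ∞); use ∫₀^∞ xʲ·e^(−2λx) dx = j!/(2λ)^(j+1).
Normalization: ∫|R|² dx = 0.30675.
⟨x⟩ = 0.30675 and ⟨x²⟩ = 0.18819.
(Δx)² = 0.18819 − (0.30675)² = 0.094095.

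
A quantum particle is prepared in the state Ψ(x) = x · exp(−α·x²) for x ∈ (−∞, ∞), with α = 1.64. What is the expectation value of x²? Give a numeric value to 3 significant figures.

⟨x²⟩ = ∫ x²·|Ψ|² dx / ∫|Ψ|² dx (integrals over the domain).
Expand each integrand as polynomial × e^(−2αx²) and use ∫x^(2j)·e^(−2αx²) dx = (2j−1)!!/(4α)^j · √(π/(2α)), odd powers → 0; here √(π/(2α)) = 0.97867.
State is unnormalized: ∫|Ψ|² dx = 0.14919, and ∫Ψ*·x²·Ψ dx = 0.068226, so ⟨x²⟩ = 0.068226 / 0.14919.
⟨x²⟩ = 0.45732.

0.457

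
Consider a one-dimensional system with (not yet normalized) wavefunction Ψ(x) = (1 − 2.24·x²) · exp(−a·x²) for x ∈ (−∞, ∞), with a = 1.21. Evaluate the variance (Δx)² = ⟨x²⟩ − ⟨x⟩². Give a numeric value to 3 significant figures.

Compute ⟨x⟩ and ⟨x²⟩ separately, then (Δx)² = ⟨x²⟩ − ⟨x⟩².
Expand each integrand as polynomial × e^(−2ax²) and use ∫x^(2j)·e^(−2ax²) dx = (2j−1)!!/(4a)^j · √(π/(2a)), odd powers → 0; here √(π/(2a)) = 1.1394.
Normalization: ∫|Ψ|² dx = 0.81689.
⟨x⟩ = 0.0000 and ⟨x²⟩ = 0.41383.
(Δx)² = 0.41383 − (0.0000)² = 0.41383.

0.414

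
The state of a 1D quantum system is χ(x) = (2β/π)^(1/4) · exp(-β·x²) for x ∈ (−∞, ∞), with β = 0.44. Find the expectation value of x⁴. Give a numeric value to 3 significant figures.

0.968

⟨x⁴⟩ = ∫ x⁴·|χ|² dx (integrals over the domain).
Gaussian moments: ∫x^(2j)·e^(−2βx²) dx = (2j−1)!!/(4β)^j · √(π/(2β)), odd powers integrate to 0; here √(π/(2β)) = 1.8894.
⟨x⁴⟩ = 0.96849.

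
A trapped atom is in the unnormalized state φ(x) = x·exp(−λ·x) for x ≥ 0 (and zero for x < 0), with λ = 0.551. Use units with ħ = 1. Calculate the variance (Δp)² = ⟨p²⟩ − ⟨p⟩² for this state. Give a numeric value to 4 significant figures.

Compute ⟨p⟩ and ⟨p²⟩ separately; (Δp)² = ⟨p²⟩ − ⟨p⟩².
Differentiate x·exp(−λ·x) with the product rule; every integrand then reduces to terms xʲ·e^(−2λx) on [0, ∞), with ∫₀^∞ xʲ·e^(−2λx) dx = j!/(2λ)^(j+1).
Normalization: ∫|φ|² dx = 1.4945.
⟨p⟩ = 0.0000 and ⟨p²⟩ = 0.30360.
(Δp)² = 0.30360 − (0.0000)² = 0.30360.

0.3036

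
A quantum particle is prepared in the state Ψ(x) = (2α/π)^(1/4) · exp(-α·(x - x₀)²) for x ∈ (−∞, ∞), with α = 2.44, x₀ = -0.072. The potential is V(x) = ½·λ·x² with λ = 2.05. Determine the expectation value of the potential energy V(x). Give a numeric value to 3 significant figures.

0.110

⟨V⟩ = ∫ V(x)·|Ψ|² dx.
Gaussian moments (u = x − x₀): ∫u^(2j)·e^(−2αu²) du = (2j−1)!!/(4α)^j · √(π/(2α)), odd powers integrate to 0; here √(π/(2α)) = 0.80235.
⟨V⟩ = 0.11033.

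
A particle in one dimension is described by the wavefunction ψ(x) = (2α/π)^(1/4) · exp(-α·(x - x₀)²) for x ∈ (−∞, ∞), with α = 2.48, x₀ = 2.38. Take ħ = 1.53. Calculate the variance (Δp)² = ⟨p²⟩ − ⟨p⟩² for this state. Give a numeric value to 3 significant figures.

Compute ⟨p⟩ and ⟨p²⟩ separately; (Δp)² = ⟨p²⟩ − ⟨p⟩².
Gaussian moments (u = x − x₀): ∫u^(2j)·e^(−2αu²) du = (2j−1)!!/(4α)^j · √(π/(2α)), odd powers integrate to 0; here √(π/(2α)) = 0.79586. Derivatives: d/dx e^(−αu²) = −2αu·e^(−αu²), d²/dx² e^(−αu²) = (4α²u² − 2α)·e^(−αu²).
⟨p⟩ = 0.0000 and ⟨p²⟩ = 5.8054.
(Δp)² = 5.8054 − (0.0000)² = 5.8054.

5.81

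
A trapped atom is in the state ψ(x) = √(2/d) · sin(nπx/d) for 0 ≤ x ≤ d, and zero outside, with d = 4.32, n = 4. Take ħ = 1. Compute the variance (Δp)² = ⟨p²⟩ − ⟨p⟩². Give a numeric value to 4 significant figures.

8.462

Compute ⟨p⟩ and ⟨p²⟩ separately; (Δp)² = ⟨p²⟩ − ⟨p⟩².
d/dx sin(nπx/d) = (nπ/d)·cos(nπx/d) and d²/dx² sin(nπx/d) = −(nπ/d)²·sin(nπx/d); on 0 ≤ x ≤ d, ∫sin²(nπx/d) dx = d/2 and ∫sin(nπx/d)·cos(nπx/d) dx = 0.
⟨p⟩ = 0.0000 and ⟨p²⟩ = 8.4616.
(Δp)² = 8.4616 − (0.0000)² = 8.4616.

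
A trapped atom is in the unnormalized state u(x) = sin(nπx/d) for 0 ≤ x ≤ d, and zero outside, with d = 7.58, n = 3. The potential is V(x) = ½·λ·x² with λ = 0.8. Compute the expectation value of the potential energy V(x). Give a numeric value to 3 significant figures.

⟨V⟩ = ∫ V(x)·|u|² dx / ∫|u|² dx.
With sin²θ = (1 − cos2θ)/2 on 0 ≤ x ≤ d: ∫sin²(nπx/d) dx = d/2, ∫x·sin²(nπx/d) dx = d²/4, ∫x²·sin²(nπx/d) dx = d³·(1/6 − 1/(4n²π²)); higher powers xᵏ the same way, integrating xᵏ·cos(2nπx/d) by parts.
State is unnormalized: ∫|u|² dx = 3.7900, and ∫u*·V(x)·u dx = 28.544, so ⟨V⟩ = 28.544 / 3.7900.
⟨V⟩ = 7.5315.

7.53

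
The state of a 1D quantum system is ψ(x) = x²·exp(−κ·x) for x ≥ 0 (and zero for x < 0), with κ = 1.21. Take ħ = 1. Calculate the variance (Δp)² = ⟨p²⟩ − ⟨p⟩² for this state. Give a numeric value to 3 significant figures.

0.488

Compute ⟨p⟩ and ⟨p²⟩ separately; (Δp)² = ⟨p²⟩ − ⟨p⟩².
Differentiate x²·exp(−κ·x) with the product rule; every integrand then reduces to terms xʲ·e^(−2κx) on [0, ∞), with ∫₀^∞ xʲ·e^(−2κx) dx = j!/(2κ)^(j+1).
Normalization: ∫|ψ|² dx = 0.28916.
⟨p⟩ = 0.0000 and ⟨p²⟩ = 0.48803.
(Δp)² = 0.48803 − (0.0000)² = 0.48803.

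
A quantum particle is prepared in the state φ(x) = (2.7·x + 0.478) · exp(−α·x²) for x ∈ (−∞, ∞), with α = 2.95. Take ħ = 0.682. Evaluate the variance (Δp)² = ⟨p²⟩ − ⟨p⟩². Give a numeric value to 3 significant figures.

3.38

Compute ⟨p⟩ and ⟨p²⟩ separately; (Δp)² = ⟨p²⟩ − ⟨p⟩².
Expand each integrand as polynomial × e^(−2αx²) and use ∫x^(2j)·e^(−2αx²) dx = (2j−1)!!/(4α)^j · √(π/(2α)), odd powers → 0; here √(π/(2α)) = 0.72971. Differentiate with the product rule, d/dx e^(−αx²) = −2αx·e^(−αx²).
Normalization: ∫|φ|² dx = 0.61754.
⟨p⟩ = 0.0000 and ⟨p²⟩ = 3.3754.
(Δp)² = 3.3754 − (0.0000)² = 3.3754.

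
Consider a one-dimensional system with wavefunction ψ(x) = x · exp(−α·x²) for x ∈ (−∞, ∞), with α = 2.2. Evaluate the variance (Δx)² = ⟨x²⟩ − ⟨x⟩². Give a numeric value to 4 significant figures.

Compute ⟨x⟩ and ⟨x²⟩ separately, then (Δx)² = ⟨x²⟩ − ⟨x⟩².
Expand each integrand as polynomial × e^(−2αx²) and use ∫x^(2j)·e^(−2αx²) dx = (2j−1)!!/(4α)^j · √(π/(2α)), odd powers → 0; here √(π/(2α)) = 0.84498.
Normalization: ∫|ψ|² dx = 0.096021.
⟨x⟩ = 0.0000 and ⟨x²⟩ = 0.34091.
(Δx)² = 0.34091 − (0.0000)² = 0.34091.

0.3409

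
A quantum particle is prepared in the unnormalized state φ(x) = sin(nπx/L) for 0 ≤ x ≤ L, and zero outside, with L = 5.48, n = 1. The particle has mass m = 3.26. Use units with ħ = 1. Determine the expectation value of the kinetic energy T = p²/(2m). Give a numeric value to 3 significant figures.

T = −(ħ²/2m) d²/dx², so ⟨T⟩ = −(ħ²/2m) ∫ φ*·φ'' dx / ∫|φ|² dx; with m = 3.26.
d/dx sin(nπx/L) = (nπ/L)·cos(nπx/L) and d²/dx² sin(nπx/L) = −(nπ/L)²·sin(nπx/L); on 0 ≤ x ≤ L, ∫sin²(nπx/L) dx = L/2 and ∫sin(nπx/L)·cos(nπx/L) dx = 0.
State is unnormalized: ∫|φ|² dx = 2.7400, and ∫φ*·(−ħ²/2m · φ'') dx = 0.13812, so ⟨T⟩ = 0.13812 / 2.7400.
⟨T⟩ = 0.050407.

0.0504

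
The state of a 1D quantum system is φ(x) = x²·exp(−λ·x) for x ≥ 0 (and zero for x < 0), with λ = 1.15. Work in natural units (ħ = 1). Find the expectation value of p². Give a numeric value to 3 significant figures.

0.441

p² φ = −ħ² d²φ/dx²; ⟨p²⟩ = −ħ² ∫ φ*·φ'' dx / ∫|φ|² dx.
Differentiate x²·exp(−λ·x) with the product rule; every integrand then reduces to terms xʲ·e^(−2λx) on [0, ∞), with ∫₀^∞ xʲ·e^(−2λx) dx = j!/(2λ)^(j+1).
State is unnormalized: ∫|φ|² dx = 0.37288, and ∫φ*·(−ħ² φ'') dx = 0.16438, so ⟨p²⟩ = 0.16438 / 0.37288.
⟨p²⟩ = 0.44083.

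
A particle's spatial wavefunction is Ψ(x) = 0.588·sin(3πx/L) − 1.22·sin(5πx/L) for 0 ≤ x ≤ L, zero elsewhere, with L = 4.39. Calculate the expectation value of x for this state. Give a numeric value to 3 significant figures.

2.20

⟨x⟩ = ∫ x·|Ψ|² dx / ∫|Ψ|² dx (integrals over the domain).
On 0 ≤ x ≤ L (j ≠ l): ∫sin²(jπx/L) dx = L/2, ∫sin(jπx/L)·sin(lπx/L) dx = 0; diagonal moments ∫x·sin²(jπx/L) dx = L²/4, ∫x²·sin²(jπx/L) dx = L³·(1/6 − 1/(4j²π²)); cross terms ∫x·sin(jπx/L)·sin(lπx/L) dx = 0 for j + l even and −4jlL²/(π²(j² − l²)²) for j + l odd, ∫x²·sin(jπx/L)·sin(lπx/L) dx = (−1)^(j+l)·4jlL³/(π²(j² − l²)²); higher powers the same way via product-to-sum and parts.
State is unnormalized: ∫|Ψ|² dx = 4.0259, and ∫Ψ*·x·Ψ dx = 8.8370, so ⟨x⟩ = 8.8370 / 4.0259.
⟨x⟩ = 2.1950.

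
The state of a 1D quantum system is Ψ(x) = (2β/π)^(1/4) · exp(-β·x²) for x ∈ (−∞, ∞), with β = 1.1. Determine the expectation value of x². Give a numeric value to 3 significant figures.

0.227

⟨x²⟩ = ∫ x²·|Ψ|² dx (integrals over the domain).
Gaussian moments: ∫x^(2j)·e^(−2βx²) dx = (2j−1)!!/(4β)^j · √(π/(2β)), odd powers integrate to 0; here √(π/(2β)) = 1.1950.
⟨x²⟩ = 0.22727.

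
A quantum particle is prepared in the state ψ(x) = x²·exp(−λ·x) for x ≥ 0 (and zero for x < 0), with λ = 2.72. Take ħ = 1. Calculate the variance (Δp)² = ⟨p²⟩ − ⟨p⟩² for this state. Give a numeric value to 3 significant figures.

Compute ⟨p⟩ and ⟨p²⟩ separately; (Δp)² = ⟨p²⟩ − ⟨p⟩².
Differentiate x²·exp(−λ·x) with the product rule; every integrand then reduces to terms xʲ·e^(−2λx) on [0, ∞), with ∫₀^∞ xʲ·e^(−2λx) dx = j!/(2λ)^(j+1).
Normalization: ∫|ψ|² dx = 0.0050375.
⟨p⟩ = 0.0000 and ⟨p²⟩ = 2.4661.
(Δp)² = 2.4661 − (0.0000)² = 2.4661.

2.47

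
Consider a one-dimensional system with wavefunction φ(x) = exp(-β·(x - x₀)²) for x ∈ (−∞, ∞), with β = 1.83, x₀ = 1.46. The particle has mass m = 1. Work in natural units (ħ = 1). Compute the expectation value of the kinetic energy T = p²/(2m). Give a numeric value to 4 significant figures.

0.9150

T = −(ħ²/2m) d²/dx², so ⟨T⟩ = −(ħ²/2m) ∫ φ*·φ'' dx / ∫|φ|² dx; with m = 1.
Gaussian moments (u = x − x₀): ∫u^(2j)·e^(−2βu²) du = (2j−1)!!/(4β)^j · √(π/(2β)), odd powers integrate to 0; here √(π/(2β)) = 0.92648. Derivatives: d/dx e^(−βu²) = −2βu·e^(−βu²), d²/dx² e^(−βu²) = (4β²u² − 2β)·e^(−βu²).
State is unnormalized: ∫|φ|² dx = 0.92648, and ∫φ*·(−ħ²/2m · φ'') dx = 0.84773, so ⟨T⟩ = 0.84773 / 0.92648.
⟨T⟩ = 0.91500.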